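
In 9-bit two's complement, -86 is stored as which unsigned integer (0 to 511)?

86 in 9 bits: 001010110
Invert: 110101001
Add 1:  110101010 = 426
(Check: 2^9 - 86 = 512 - 86 = 426.)

426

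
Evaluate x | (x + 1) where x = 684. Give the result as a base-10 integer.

x = 1010101100 = 684
x + 1 = 1010101101
OR    = 1010101101 = 685
(x | (x + 1) sets the lowest cleared bit.)

685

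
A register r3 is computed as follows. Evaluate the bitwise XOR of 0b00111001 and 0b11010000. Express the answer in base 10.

233

a = 00111001
b = 11010000
XOR → 11101001 = 233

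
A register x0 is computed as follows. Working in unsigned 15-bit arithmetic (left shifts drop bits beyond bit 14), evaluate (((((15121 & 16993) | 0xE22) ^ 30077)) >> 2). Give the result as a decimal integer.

15121 = 011101100010001
16993 = 100001001100001
→ & → 000001000000001 = 513
0xE22 = 000111000100010
→ | → 000111000100011 = 3619
30077 = 111010101111101
→ ^ → 111101101011110 = 31582
→ >> 2 → 001111011010111 = 7895

7895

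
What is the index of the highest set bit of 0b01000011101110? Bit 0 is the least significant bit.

12

0b01000011101110 = 1000011101110
The topmost 1 is at position 12 (since 2^12 = 4096 ≤ 4334 < 8192).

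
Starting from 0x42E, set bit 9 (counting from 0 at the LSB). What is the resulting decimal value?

x = 0010000101110
bit 9 is currently 0; set it via x | (1 << 9) = x | 512
→ 0011000101110 = 1582

1582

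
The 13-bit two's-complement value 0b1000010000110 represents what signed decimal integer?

pattern = 1000010000110 (MSB is 1 ⇒ negative)
Invert: 0111101111001, add 1 → 0111101111010 = 3962, so the value is -3962.
(Equivalently: 4230 - 2^13 = 4230 - 8192 = -3962.)

-3962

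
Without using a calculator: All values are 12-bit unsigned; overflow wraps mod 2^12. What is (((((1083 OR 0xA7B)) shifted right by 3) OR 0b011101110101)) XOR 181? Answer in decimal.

1083 = 010000111011
0xA7B = 101001111011
→ OR → 111001111011 = 3707
→ shifted right by 3 → 000111001111 = 463
0b011101110101 = 011101110101
→ OR → 011111111111 = 2047
181 = 000010110101
→ XOR → 011101001010 = 1866

1866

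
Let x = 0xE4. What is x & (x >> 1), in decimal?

96

x = 11100100 = 228
x>>1 = 01110010
AND  = 01100000 = 96
(x & (x >> 1) has a 1 wherever x has two consecutive 1 bits.)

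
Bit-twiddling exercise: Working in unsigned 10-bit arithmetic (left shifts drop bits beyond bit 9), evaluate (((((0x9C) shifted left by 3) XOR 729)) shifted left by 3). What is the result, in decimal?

456

0x9C = 0010011100
→ shifted left by 3 (mod 2^10) → 0011100000 = 224
729 = 1011011001
→ XOR → 1000111001 = 569
→ shifted left by 3 (mod 2^10) → 0111001000 = 456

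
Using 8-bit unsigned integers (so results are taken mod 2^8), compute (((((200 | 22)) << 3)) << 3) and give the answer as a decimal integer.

200 = 11001000
22 = 00010110
→ | → 11011110 = 222
→ << 3 (mod 2^8) → 11110000 = 240
→ << 3 (mod 2^8) → 10000000 = 128

128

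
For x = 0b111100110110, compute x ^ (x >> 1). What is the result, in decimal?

2221

x = 111100110110 = 3894
x>>1 = 011110011011
XOR  = 100010101101 = 2221
(x ^ (x >> 1) gives the standard binary-reflected Gray code of x.)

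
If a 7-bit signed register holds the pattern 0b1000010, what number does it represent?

-62

pattern = 1000010 (MSB is 1 ⇒ negative)
Invert: 0111101, add 1 → 0111110 = 62, so the value is -62.
(Equivalently: 66 - 2^7 = 66 - 128 = -62.)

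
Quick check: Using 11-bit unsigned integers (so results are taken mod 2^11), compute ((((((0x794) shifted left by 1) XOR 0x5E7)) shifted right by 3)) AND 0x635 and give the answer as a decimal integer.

17

0x794 = 11110010100
→ shifted left by 1 (mod 2^11) → 11100101000 = 1832
0x5E7 = 10111100111
→ XOR → 01011001111 = 719
→ shifted right by 3 → 00001011001 = 89
0x635 = 11000110101
→ AND → 00000010001 = 17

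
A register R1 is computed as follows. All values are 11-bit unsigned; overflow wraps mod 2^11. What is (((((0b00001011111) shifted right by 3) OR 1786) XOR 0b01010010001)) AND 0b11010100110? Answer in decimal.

0b00001011111 = 00001011111
→ shifted right by 3 → 00000001011 = 11
1786 = 11011111010
→ OR → 11011111011 = 1787
0b01010010001 = 01010010001
→ XOR → 10001101010 = 1130
0b11010100110 = 11010100110
→ AND → 10000100010 = 1058

1058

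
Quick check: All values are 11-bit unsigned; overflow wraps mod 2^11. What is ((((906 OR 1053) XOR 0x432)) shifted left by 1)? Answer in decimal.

906 = 01110001010
1053 = 10000011101
→ OR → 11110011111 = 1951
0x432 = 10000110010
→ XOR → 01110101101 = 941
→ shifted left by 1 (mod 2^11) → 11101011010 = 1882

1882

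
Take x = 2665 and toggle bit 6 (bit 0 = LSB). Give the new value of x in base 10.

x = 00101001101001
bit 6 is currently 1; toggle it via x ^ (1 << 6) = x ^ 64
→ 00101000101001 = 2601

2601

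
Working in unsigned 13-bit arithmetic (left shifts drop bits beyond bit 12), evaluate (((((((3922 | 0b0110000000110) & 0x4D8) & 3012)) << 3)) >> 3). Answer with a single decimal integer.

3922 = 0111101010010
0b0110000000110 = 0110000000110
→ | → 0111101010110 = 3926
0x4D8 = 0010011011000
→ & → 0010001010000 = 1104
3012 = 0101111000100
→ & → 0000001000000 = 64
→ << 3 (mod 2^13) → 0001000000000 = 512
→ >> 3 → 0000001000000 = 64

64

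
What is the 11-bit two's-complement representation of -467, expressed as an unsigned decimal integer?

467 in 11 bits: 00111010011
Invert: 11000101100
Add 1:  11000101101 = 1581
(Check: 2^11 - 467 = 2048 - 467 = 1581.)

1581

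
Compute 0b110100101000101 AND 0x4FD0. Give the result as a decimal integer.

a = 110100101000101
0x4FD0 = 100111111010000
AND → 100100101000000 = 18752

18752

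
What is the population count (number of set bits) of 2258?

2258 = 100011010010
Count the 1s: 1 + 1 + 1 + 1 + 1 = 5

5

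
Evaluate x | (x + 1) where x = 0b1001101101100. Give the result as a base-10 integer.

4973

x = 1001101101100 = 4972
x + 1 = 1001101101101
OR    = 1001101101101 = 4973
(x | (x + 1) sets the lowest cleared bit.)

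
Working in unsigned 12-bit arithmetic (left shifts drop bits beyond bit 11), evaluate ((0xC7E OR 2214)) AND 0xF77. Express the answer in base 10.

3190

0xC7E = 110001111110
2214 = 100010100110
→ OR → 110011111110 = 3326
0xF77 = 111101110111
→ AND → 110001110110 = 3190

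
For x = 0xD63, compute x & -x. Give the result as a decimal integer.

1

x = 110101100011 = 3427
-x (two's complement) = …001010011101
AND   = 000000000001 = 1
(x & -x isolates the lowest set bit of x.)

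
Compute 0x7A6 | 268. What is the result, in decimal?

0x7A6 = 11110100110
268 = 00100001100
 OR → 11110101110 = 1966

1966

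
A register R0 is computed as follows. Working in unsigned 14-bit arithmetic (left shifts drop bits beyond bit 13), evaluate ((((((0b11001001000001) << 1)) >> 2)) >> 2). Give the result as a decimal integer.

584

0b11001001000001 = 11001001000001
→ << 1 (mod 2^14) → 10010010000010 = 9346
→ >> 2 → 00100100100000 = 2336
→ >> 2 → 00001001001000 = 584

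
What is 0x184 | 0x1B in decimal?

0x184 = 110000100
0x1B = 000011011
 OR → 110011111 = 415

415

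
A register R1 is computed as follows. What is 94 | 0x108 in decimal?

350

94 = 001011110
0x108 = 100001000
 OR → 101011110 = 350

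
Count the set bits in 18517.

6

18517 = 100100001010101
Count the 1s: 1 + 1 + 1 + 1 + 1 + 1 = 6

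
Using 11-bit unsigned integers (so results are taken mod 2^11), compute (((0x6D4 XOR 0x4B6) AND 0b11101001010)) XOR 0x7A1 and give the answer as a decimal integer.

1507

0x6D4 = 11011010100
0x4B6 = 10010110110
→ XOR → 01001100010 = 610
0b11101001010 = 11101001010
→ AND → 01001000010 = 578
0x7A1 = 11110100001
→ XOR → 10111100011 = 1507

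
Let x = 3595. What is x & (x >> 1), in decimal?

x = 111000001011 = 3595
x>>1 = 011100000101
AND  = 011000000001 = 1537
(x & (x >> 1) has a 1 wherever x has two consecutive 1 bits.)

1537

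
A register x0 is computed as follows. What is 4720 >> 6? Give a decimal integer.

4720 = 1001001110000
shift right by 6 → 0000001001001 = 73
(equivalently, floor(4720 / 64))

73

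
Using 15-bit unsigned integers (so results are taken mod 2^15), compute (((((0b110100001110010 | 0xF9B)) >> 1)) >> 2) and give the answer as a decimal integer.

3583

0b110100001110010 = 110100001110010
0xF9B = 000111110011011
→ | → 110111111111011 = 28667
→ >> 1 → 011011111111101 = 14333
→ >> 2 → 000110111111111 = 3583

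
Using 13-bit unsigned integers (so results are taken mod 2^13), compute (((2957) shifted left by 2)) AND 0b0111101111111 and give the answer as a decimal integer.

3636

2957 = 0101110001101
→ shifted left by 2 (mod 2^13) → 0111000110100 = 3636
0b0111101111111 = 0111101111111
→ AND → 0111000110100 = 3636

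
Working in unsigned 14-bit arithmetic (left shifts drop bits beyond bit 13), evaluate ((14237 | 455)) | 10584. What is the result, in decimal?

16351

14237 = 11011110011101
455 = 00000111000111
→ | → 11011111011111 = 14303
10584 = 10100101011000
→ | → 11111111011111 = 16351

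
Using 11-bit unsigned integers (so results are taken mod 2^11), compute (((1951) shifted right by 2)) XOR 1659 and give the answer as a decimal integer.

1948

1951 = 11110011111
→ shifted right by 2 → 00111100111 = 487
1659 = 11001111011
→ XOR → 11110011100 = 1948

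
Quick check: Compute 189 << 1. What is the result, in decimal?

189 = 010111101
shift left by 1 → 101111010 = 378
(equivalently, 189 × 2^1 = 189 × 2)

378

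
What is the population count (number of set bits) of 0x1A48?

0x1A48 = 1101001001000
Count the 1s: 1 + 1 + 1 + 1 + 1 = 5

5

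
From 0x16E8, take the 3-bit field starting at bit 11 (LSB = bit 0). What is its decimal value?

2

v = 01011011101000
Shift right by 11: 010
Mask low 3 bits: 010 = 2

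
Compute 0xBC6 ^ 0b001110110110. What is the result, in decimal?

0xBC6 = 101111000110
b = 001110110110
XOR → 100001110000 = 2160

2160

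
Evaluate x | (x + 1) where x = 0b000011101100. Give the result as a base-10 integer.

237

x = 11101100 = 236
x + 1 = 11101101
OR    = 11101101 = 237
(x | (x + 1) sets the lowest cleared bit.)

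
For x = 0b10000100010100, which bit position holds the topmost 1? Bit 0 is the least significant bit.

0b10000100010100 = 10000100010100
The topmost 1 is at position 13 (since 2^13 = 8192 ≤ 8468 < 16384).

13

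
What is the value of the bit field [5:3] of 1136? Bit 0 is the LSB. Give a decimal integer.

v = 010001110000
Shift right by 3: 010001110
Mask low 3 bits: 110 = 6

6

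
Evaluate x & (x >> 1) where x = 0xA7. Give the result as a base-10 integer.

3

x = 10100111 = 167
x>>1 = 01010011
AND  = 00000011 = 3
(x & (x >> 1) has a 1 wherever x has two consecutive 1 bits.)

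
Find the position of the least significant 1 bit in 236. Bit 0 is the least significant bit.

236 = 11101100
Trailing zeros: 2, so the lowest set bit is bit 2 (value 4).

2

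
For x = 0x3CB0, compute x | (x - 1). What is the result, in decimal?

15551

x = 11110010110000 = 15536
x - 1 = 11110010101111
OR    = 11110010111111 = 15551
(x | (x - 1) sets all bits below the lowest set bit.)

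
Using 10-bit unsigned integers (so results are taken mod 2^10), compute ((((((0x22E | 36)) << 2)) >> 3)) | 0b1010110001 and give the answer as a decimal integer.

0x22E = 1000101110
36 = 0000100100
→ | → 1000101110 = 558
→ << 2 (mod 2^10) → 0010111000 = 184
→ >> 3 → 0000010111 = 23
0b1010110001 = 1010110001
→ | → 1010110111 = 695

695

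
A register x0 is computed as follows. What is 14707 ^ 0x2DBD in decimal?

5326

14707 = 11100101110011
0x2DBD = 10110110111101
XOR → 01010011001110 = 5326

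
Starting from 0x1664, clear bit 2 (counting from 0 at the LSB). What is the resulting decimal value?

x = 001011001100100
bit 2 is currently 1; clear it via x & ~(1 << 2) = x & ~4
→ 001011001100000 = 5728

5728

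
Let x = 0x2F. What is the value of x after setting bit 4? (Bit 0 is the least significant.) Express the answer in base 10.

63

x = 000101111
bit 4 is currently 0; set it via x | (1 << 4) = x | 16
→ 000111111 = 63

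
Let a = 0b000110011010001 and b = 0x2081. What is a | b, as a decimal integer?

11473

a = 00110011010001
0x2081 = 10000010000001
 OR → 10110011010001 = 11473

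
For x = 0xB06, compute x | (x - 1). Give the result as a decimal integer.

2823

x = 101100000110 = 2822
x - 1 = 101100000101
OR    = 101100000111 = 2823
(x | (x - 1) sets all bits below the lowest set bit.)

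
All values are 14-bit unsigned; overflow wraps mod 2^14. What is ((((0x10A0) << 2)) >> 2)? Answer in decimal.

160

0x10A0 = 01000010100000
→ << 2 (mod 2^14) → 00001010000000 = 640
→ >> 2 → 00000010100000 = 160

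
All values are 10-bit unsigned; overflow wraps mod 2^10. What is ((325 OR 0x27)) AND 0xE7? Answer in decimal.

325 = 0101000101
0x27 = 0000100111
→ OR → 0101100111 = 359
0xE7 = 0011100111
→ AND → 0001100111 = 103

103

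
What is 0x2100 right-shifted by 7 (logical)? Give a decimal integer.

0x2100 = 10000100000000
shift right by 7 → 00000001000010 = 66
(equivalently, floor(8448 / 128))

66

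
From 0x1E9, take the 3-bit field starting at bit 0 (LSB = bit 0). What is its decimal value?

v = 00111101001
Shift right by 0: 00111101001
Mask low 3 bits: 001 = 1

1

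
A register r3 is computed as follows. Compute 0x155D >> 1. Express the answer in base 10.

2734

0x155D = 1010101011101
shift right by 1 → 0101010101110 = 2734
(equivalently, floor(5469 / 2))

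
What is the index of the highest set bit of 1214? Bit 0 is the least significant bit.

1214 = 10010111110
The topmost 1 is at position 10 (since 2^10 = 1024 ≤ 1214 < 2048).

10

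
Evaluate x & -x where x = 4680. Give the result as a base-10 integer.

x = 1001001001000 = 4680
-x (two's complement) = …0110110111000
AND   = 0000000001000 = 8
(x & -x isolates the lowest set bit of x.)

8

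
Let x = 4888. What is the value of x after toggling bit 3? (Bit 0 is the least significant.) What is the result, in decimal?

x = 1001100011000
bit 3 is currently 1; toggle it via x ^ (1 << 3) = x ^ 8
→ 1001100010000 = 4880

4880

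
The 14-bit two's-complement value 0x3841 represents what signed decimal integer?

-1983

pattern = 11100001000001 (MSB is 1 ⇒ negative)
Invert: 00011110111110, add 1 → 00011110111111 = 1983, so the value is -1983.
(Equivalently: 14401 - 2^14 = 14401 - 16384 = -1983.)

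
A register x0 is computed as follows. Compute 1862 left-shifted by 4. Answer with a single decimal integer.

29792

1862 = 000011101000110
shift left by 4 → 111010001100000 = 29792
(equivalently, 1862 × 2^4 = 1862 × 16)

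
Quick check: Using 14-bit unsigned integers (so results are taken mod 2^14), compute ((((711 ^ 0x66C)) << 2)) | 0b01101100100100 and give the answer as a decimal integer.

7084

711 = 00001011000111
0x66C = 00011001101100
→ ^ → 00010010101011 = 1195
→ << 2 (mod 2^14) → 01001010101100 = 4780
0b01101100100100 = 01101100100100
→ | → 01101110101100 = 7084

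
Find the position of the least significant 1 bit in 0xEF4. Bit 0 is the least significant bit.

2

0xEF4 = 111011110100
Trailing zeros: 2, so the lowest set bit is bit 2 (value 4).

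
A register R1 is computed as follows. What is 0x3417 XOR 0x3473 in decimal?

0x3417 = 11010000010111
0x3473 = 11010001110011
XOR → 00000001100100 = 100

100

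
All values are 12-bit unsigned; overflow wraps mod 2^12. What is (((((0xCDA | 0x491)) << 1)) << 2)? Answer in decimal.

0xCDA = 110011011010
0x491 = 010010010001
→ | → 110011011011 = 3291
→ << 1 (mod 2^12) → 100110110110 = 2486
→ << 2 (mod 2^12) → 011011011000 = 1752

1752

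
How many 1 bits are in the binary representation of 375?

7

375 = 101110111
Count the 1s: 1 + 1 + 1 + 1 + 1 + 1 + 1 = 7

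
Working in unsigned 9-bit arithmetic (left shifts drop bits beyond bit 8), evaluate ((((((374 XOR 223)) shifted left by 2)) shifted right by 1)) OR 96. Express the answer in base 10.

374 = 101110110
223 = 011011111
→ XOR → 110101001 = 425
→ shifted left by 2 (mod 2^9) → 010100100 = 164
→ shifted right by 1 → 001010010 = 82
96 = 001100000
→ OR → 001110010 = 114

114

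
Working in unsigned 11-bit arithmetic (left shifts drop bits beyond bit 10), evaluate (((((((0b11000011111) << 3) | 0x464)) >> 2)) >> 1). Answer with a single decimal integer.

159

0b11000011111 = 11000011111
→ << 3 (mod 2^11) → 00011111000 = 248
0x464 = 10001100100
→ | → 10011111100 = 1276
→ >> 2 → 00100111111 = 319
→ >> 1 → 00010011111 = 159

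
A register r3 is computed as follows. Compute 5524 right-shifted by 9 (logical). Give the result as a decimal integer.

10

5524 = 1010110010100
shift right by 9 → 0000000001010 = 10
(equivalently, floor(5524 / 512))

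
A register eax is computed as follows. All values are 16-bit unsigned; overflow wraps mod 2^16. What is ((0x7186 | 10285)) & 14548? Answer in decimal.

0x7186 = 0111000110000110
10285 = 0010100000101101
→ | → 0111100110101111 = 31151
14548 = 0011100011010100
→ & → 0011100010000100 = 14468

14468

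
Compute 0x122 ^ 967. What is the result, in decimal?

0x122 = 0100100010
967 = 1111000111
XOR → 1011100101 = 741

741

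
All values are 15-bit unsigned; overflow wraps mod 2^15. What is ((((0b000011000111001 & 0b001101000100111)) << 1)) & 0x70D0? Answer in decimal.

0b000011000111001 = 000011000111001
0b001101000100111 = 001101000100111
→ & → 000001000100001 = 545
→ << 1 (mod 2^15) → 000010001000010 = 1090
0x70D0 = 111000011010000
→ & → 000000001000000 = 64

64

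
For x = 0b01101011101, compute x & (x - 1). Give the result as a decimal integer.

860

x = 1101011101 = 861
x - 1 = 1101011100
AND   = 1101011100 = 860
(x & (x - 1) clears the lowest set bit of x.)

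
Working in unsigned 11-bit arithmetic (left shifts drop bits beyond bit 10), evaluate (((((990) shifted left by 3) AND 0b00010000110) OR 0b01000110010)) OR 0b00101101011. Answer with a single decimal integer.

990 = 01111011110
→ shifted left by 3 (mod 2^11) → 11011110000 = 1776
0b00010000110 = 00010000110
→ AND → 00010000000 = 128
0b01000110010 = 01000110010
→ OR → 01010110010 = 690
0b00101101011 = 00101101011
→ OR → 01111111011 = 1019

1019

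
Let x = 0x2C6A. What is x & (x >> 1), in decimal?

x = 10110001101010 = 11370
x>>1 = 01011000110101
AND  = 00010000100000 = 1056
(x & (x >> 1) has a 1 wherever x has two consecutive 1 bits.)

1056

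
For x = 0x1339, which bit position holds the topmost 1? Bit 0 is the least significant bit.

12

0x1339 = 1001100111001
The topmost 1 is at position 12 (since 2^12 = 4096 ≤ 4921 < 8192).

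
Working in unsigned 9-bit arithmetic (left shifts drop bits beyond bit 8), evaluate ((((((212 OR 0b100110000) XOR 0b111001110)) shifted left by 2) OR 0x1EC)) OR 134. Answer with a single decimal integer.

212 = 011010100
0b100110000 = 100110000
→ OR → 111110100 = 500
0b111001110 = 111001110
→ XOR → 000111010 = 58
→ shifted left by 2 (mod 2^9) → 011101000 = 232
0x1EC = 111101100
→ OR → 111101100 = 492
134 = 010000110
→ OR → 111101110 = 494

494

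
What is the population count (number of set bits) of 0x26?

0x26 = 100110
Count the 1s: 1 + 1 + 1 = 3

3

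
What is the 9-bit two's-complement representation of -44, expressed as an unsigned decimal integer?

44 in 9 bits: 000101100
Invert: 111010011
Add 1:  111010100 = 468
(Check: 2^9 - 44 = 512 - 44 = 468.)

468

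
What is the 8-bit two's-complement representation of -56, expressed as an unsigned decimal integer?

56 in 8 bits: 00111000
Invert: 11000111
Add 1:  11001000 = 200
(Check: 2^8 - 56 = 256 - 56 = 200.)

200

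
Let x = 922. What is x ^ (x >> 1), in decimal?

x = 1110011010 = 922
x>>1 = 0111001101
XOR  = 1001010111 = 599
(x ^ (x >> 1) gives the standard binary-reflected Gray code of x.)

599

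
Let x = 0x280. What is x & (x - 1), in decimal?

512

x = 1010000000 = 640
x - 1 = 1001111111
AND   = 1000000000 = 512
(x & (x - 1) clears the lowest set bit of x.)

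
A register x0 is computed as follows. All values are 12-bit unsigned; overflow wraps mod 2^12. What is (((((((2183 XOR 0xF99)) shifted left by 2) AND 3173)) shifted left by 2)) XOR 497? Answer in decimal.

113

2183 = 100010000111
0xF99 = 111110011001
→ XOR → 011100011110 = 1822
→ shifted left by 2 (mod 2^12) → 110001111000 = 3192
3173 = 110001100101
→ AND → 110001100000 = 3168
→ shifted left by 2 (mod 2^12) → 000110000000 = 384
497 = 000111110001
→ XOR → 000001110001 = 113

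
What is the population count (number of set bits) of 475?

7

475 = 111011011
Count the 1s: 1 + 1 + 1 + 1 + 1 + 1 + 1 = 7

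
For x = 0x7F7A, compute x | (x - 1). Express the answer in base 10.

x = 111111101111010 = 32634
x - 1 = 111111101111001
OR    = 111111101111011 = 32635
(x | (x - 1) sets all bits below the lowest set bit.)

32635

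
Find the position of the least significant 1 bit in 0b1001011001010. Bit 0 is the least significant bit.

0b1001011001010 = 1001011001010
Trailing zeros: 1, so the lowest set bit is bit 1 (value 2).

1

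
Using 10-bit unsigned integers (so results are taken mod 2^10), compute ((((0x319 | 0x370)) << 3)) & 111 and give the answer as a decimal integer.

0x319 = 1100011001
0x370 = 1101110000
→ | → 1101111001 = 889
→ << 3 (mod 2^10) → 1111001000 = 968
111 = 0001101111
→ & → 0001001000 = 72

72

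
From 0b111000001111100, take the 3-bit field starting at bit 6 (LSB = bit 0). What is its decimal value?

1

v = 111000001111100
Shift right by 6: 111000001
Mask low 3 bits: 001 = 1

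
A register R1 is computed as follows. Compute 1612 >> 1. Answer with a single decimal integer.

1612 = 11001001100
shift right by 1 → 01100100110 = 806
(equivalently, floor(1612 / 2))

806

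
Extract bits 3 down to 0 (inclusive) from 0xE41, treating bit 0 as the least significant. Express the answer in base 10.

1

v = 000111001000001
Shift right by 0: 000111001000001
Mask low 4 bits: 0001 = 1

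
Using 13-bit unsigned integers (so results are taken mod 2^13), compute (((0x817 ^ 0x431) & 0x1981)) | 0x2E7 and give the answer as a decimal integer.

2791

0x817 = 0100000010111
0x431 = 0010000110001
→ ^ → 0110000100110 = 3110
0x1981 = 1100110000001
→ & → 0100000000000 = 2048
0x2E7 = 0001011100111
→ | → 0101011100111 = 2791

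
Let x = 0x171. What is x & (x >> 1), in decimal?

x = 101110001 = 369
x>>1 = 010111000
AND  = 000110000 = 48
(x & (x >> 1) has a 1 wherever x has two consecutive 1 bits.)

48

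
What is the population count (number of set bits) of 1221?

1221 = 10011000101
Count the 1s: 1 + 1 + 1 + 1 + 1 = 5

5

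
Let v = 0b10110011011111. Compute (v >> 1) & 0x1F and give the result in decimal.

v = 10110011011111
Shift right by 1: 1011001101111
Mask low 5 bits: 01111 = 15

15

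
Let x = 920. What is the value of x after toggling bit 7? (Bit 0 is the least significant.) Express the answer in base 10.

x = 1110011000
bit 7 is currently 1; toggle it via x ^ (1 << 7) = x ^ 128
→ 1100011000 = 792

792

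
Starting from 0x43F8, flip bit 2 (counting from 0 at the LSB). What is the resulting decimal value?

17404

x = 100001111111000
bit 2 is currently 0; toggle it via x ^ (1 << 2) = x ^ 4
→ 100001111111100 = 17404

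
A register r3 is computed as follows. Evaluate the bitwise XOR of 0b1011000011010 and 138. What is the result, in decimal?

5776

a = 1011000011010
138 = 0000010001010
XOR → 1011010010000 = 5776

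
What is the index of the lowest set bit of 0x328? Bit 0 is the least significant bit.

0x328 = 1100101000
Trailing zeros: 3, so the lowest set bit is bit 3 (value 8).

3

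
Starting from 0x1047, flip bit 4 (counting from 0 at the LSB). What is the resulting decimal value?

4183

x = 1000001000111
bit 4 is currently 0; toggle it via x ^ (1 << 4) = x ^ 16
→ 1000001010111 = 4183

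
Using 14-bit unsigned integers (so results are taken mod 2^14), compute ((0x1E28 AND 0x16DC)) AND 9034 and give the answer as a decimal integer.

520

0x1E28 = 01111000101000
0x16DC = 01011011011100
→ AND → 01011000001000 = 5640
9034 = 10001101001010
→ AND → 00001000001000 = 520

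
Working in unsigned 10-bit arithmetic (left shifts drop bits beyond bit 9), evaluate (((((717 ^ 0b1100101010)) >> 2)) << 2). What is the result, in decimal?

717 = 1011001101
0b1100101010 = 1100101010
→ ^ → 0111100111 = 487
→ >> 2 → 0001111001 = 121
→ << 2 (mod 2^10) → 0111100100 = 484

484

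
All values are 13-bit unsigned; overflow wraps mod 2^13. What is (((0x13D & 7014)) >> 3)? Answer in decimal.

36

0x13D = 0000100111101
7014 = 1101101100110
→ & → 0000100100100 = 292
→ >> 3 → 0000000100100 = 36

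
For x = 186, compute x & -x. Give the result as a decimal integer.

2

x = 10111010 = 186
-x (two's complement) = …01000110
AND   = 00000010 = 2
(x & -x isolates the lowest set bit of x.)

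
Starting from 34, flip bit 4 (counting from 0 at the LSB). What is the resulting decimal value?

x = 00100010
bit 4 is currently 0; toggle it via x ^ (1 << 4) = x ^ 16
→ 00110010 = 50

50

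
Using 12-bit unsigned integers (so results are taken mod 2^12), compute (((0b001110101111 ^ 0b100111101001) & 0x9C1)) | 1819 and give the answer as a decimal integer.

0b001110101111 = 001110101111
0b100111101001 = 100111101001
→ ^ → 101001000110 = 2630
0x9C1 = 100111000001
→ & → 100001000000 = 2112
1819 = 011100011011
→ | → 111101011011 = 3931

3931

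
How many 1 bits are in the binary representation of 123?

123 = 1111011
Count the 1s: 1 + 1 + 1 + 1 + 1 + 1 = 6

6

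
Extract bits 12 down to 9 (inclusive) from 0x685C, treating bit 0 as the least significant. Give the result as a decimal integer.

4

v = 110100001011100
Shift right by 9: 110100
Mask low 4 bits: 0100 = 4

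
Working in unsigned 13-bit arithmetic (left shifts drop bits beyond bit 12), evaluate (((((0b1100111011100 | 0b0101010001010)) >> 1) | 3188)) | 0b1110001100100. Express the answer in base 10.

0b1100111011100 = 1100111011100
0b0101010001010 = 0101010001010
→ | → 1101111011110 = 7134
→ >> 1 → 0110111101111 = 3567
3188 = 0110001110100
→ | → 0110111111111 = 3583
0b1110001100100 = 1110001100100
→ | → 1110111111111 = 7679

7679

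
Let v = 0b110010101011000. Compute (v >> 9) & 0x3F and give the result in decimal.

v = 110010101011000
Shift right by 9: 110010
Mask low 6 bits: 110010 = 50

50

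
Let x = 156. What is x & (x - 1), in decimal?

152

x = 10011100 = 156
x - 1 = 10011011
AND   = 10011000 = 152
(x & (x - 1) clears the lowest set bit of x.)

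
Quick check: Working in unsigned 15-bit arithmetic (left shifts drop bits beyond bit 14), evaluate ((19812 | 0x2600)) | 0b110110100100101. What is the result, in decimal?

28517

19812 = 100110101100100
0x2600 = 010011000000000
→ | → 110111101100100 = 28516
0b110110100100101 = 110110100100101
→ | → 110111101100101 = 28517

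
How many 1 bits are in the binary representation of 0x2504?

0x2504 = 10010100000100
Count the 1s: 1 + 1 + 1 + 1 = 4

4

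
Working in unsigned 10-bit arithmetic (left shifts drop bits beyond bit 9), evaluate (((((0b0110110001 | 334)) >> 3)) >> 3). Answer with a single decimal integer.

0b0110110001 = 0110110001
334 = 0101001110
→ | → 0111111111 = 511
→ >> 3 → 0000111111 = 63
→ >> 3 → 0000000111 = 7

7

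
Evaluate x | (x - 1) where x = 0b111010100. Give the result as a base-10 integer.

471

x = 111010100 = 468
x - 1 = 111010011
OR    = 111010111 = 471
(x | (x - 1) sets all bits below the lowest set bit.)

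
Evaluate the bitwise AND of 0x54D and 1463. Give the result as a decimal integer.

0x54D = 10101001101
1463 = 10110110111
AND → 10100000101 = 1285

1285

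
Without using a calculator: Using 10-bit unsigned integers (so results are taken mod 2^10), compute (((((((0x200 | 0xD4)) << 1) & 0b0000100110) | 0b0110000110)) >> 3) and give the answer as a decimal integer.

52

0x200 = 1000000000
0xD4 = 0011010100
→ | → 1011010100 = 724
→ << 1 (mod 2^10) → 0110101000 = 424
0b0000100110 = 0000100110
→ & → 0000100000 = 32
0b0110000110 = 0110000110
→ | → 0110100110 = 422
→ >> 3 → 0000110100 = 52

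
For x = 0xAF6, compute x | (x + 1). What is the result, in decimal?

x = 101011110110 = 2806
x + 1 = 101011110111
OR    = 101011110111 = 2807
(x | (x + 1) sets the lowest cleared bit.)

2807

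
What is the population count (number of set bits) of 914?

5

914 = 1110010010
Count the 1s: 1 + 1 + 1 + 1 + 1 = 5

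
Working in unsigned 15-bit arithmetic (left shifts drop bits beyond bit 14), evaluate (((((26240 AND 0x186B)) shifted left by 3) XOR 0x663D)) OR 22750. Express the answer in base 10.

32511

26240 = 110011010000000
0x186B = 001100001101011
→ AND → 000000000000000 = 0
→ shifted left by 3 (mod 2^15) → 000000000000000 = 0
0x663D = 110011000111101
→ XOR → 110011000111101 = 26173
22750 = 101100011011110
→ OR → 111111011111111 = 32511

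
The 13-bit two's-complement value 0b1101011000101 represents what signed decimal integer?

pattern = 1101011000101 (MSB is 1 ⇒ negative)
Invert: 0010100111010, add 1 → 0010100111011 = 1339, so the value is -1339.
(Equivalently: 6853 - 2^13 = 6853 - 8192 = -1339.)

-1339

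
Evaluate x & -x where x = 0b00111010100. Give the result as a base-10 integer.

4

x = 111010100 = 468
-x (two's complement) = …000101100
AND   = 000000100 = 4
(x & -x isolates the lowest set bit of x.)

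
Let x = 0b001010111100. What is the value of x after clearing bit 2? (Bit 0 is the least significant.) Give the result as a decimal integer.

696

x = 001010111100
bit 2 is currently 1; clear it via x & ~(1 << 2) = x & ~4
→ 001010111000 = 696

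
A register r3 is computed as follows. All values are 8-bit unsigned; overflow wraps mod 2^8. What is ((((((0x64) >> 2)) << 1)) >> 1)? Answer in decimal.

0x64 = 01100100
→ >> 2 → 00011001 = 25
→ << 1 (mod 2^8) → 00110010 = 50
→ >> 1 → 00011001 = 25

25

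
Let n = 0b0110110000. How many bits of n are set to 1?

n = 110110000
Count the 1s: 1 + 1 + 1 + 1 = 4

4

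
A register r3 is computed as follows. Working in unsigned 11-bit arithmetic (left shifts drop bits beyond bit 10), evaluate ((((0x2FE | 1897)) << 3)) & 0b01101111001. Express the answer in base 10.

888

0x2FE = 01011111110
1897 = 11101101001
→ | → 11111111111 = 2047
→ << 3 (mod 2^11) → 11111111000 = 2040
0b01101111001 = 01101111001
→ & → 01101111000 = 888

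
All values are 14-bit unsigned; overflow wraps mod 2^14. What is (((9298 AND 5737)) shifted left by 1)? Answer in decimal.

2176

9298 = 10010001010010
5737 = 01011001101001
→ AND → 00010001000000 = 1088
→ shifted left by 1 (mod 2^14) → 00100010000000 = 2176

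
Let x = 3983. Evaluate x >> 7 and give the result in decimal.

31

3983 = 111110001111
shift right by 7 → 000000011111 = 31
(equivalently, floor(3983 / 128))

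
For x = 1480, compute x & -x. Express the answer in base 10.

8

x = 10111001000 = 1480
-x (two's complement) = …01000111000
AND   = 00000001000 = 8
(x & -x isolates the lowest set bit of x.)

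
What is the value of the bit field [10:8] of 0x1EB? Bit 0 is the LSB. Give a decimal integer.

1

v = 00111101011
Shift right by 8: 001
Mask low 3 bits: 001 = 1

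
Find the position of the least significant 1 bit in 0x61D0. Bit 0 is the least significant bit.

0x61D0 = 110000111010000
Trailing zeros: 4, so the lowest set bit is bit 4 (value 16).

4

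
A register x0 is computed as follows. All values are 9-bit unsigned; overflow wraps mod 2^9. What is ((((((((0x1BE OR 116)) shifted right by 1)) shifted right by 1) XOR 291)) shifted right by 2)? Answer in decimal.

87

0x1BE = 110111110
116 = 001110100
→ OR → 111111110 = 510
→ shifted right by 1 → 011111111 = 255
→ shifted right by 1 → 001111111 = 127
291 = 100100011
→ XOR → 101011100 = 348
→ shifted right by 2 → 001010111 = 87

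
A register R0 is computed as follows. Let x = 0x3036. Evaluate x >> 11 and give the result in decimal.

6

0x3036 = 11000000110110
shift right by 11 → 00000000000110 = 6
(equivalently, floor(12342 / 2048))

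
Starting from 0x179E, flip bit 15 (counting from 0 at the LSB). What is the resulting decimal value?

x = 0001011110011110
bit 15 is currently 0; toggle it via x ^ (1 << 15) = x ^ 32768
→ 1001011110011110 = 38814

38814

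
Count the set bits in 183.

183 = 10110111
Count the 1s: 1 + 1 + 1 + 1 + 1 + 1 = 6

6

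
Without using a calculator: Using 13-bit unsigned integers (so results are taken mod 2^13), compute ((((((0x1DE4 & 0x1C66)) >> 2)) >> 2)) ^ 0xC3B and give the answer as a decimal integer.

0x1DE4 = 1110111100100
0x1C66 = 1110001100110
→ & → 1110001100100 = 7268
→ >> 2 → 0011100011001 = 1817
→ >> 2 → 0000111000110 = 454
0xC3B = 0110000111011
→ ^ → 0110111111101 = 3581

3581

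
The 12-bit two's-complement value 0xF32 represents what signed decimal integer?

pattern = 111100110010 (MSB is 1 ⇒ negative)
Invert: 000011001101, add 1 → 000011001110 = 206, so the value is -206.
(Equivalently: 3890 - 2^12 = 3890 - 4096 = -206.)

-206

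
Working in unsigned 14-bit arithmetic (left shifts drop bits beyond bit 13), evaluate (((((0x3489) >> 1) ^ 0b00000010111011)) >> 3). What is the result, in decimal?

0x3489 = 11010010001001
→ >> 1 → 01101001000100 = 6724
0b00000010111011 = 00000010111011
→ ^ → 01101011111111 = 6911
→ >> 3 → 00001101011111 = 863

863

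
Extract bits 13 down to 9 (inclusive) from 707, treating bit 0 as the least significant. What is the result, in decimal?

v = 00001011000011
Shift right by 9: 00001
Mask low 5 bits: 00001 = 1

1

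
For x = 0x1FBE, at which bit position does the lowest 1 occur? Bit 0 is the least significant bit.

1

0x1FBE = 1111110111110
Trailing zeros: 1, so the lowest set bit is bit 1 (value 2).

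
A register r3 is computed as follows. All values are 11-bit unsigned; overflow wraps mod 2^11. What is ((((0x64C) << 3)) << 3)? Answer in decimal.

768

0x64C = 11001001100
→ << 3 (mod 2^11) → 01001100000 = 608
→ << 3 (mod 2^11) → 01100000000 = 768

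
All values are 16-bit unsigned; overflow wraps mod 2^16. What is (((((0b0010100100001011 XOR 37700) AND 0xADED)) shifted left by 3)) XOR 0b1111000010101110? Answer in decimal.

45766

0b0010100100001011 = 0010100100001011
37700 = 1001001101000100
→ XOR → 1011101001001111 = 47695
0xADED = 1010110111101101
→ AND → 1010100001001101 = 43085
→ shifted left by 3 (mod 2^16) → 0100001001101000 = 17000
0b1111000010101110 = 1111000010101110
→ XOR → 1011001011000110 = 45766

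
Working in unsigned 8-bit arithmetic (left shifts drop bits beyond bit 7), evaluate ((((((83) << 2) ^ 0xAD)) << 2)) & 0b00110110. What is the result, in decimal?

83 = 01010011
→ << 2 (mod 2^8) → 01001100 = 76
0xAD = 10101101
→ ^ → 11100001 = 225
→ << 2 (mod 2^8) → 10000100 = 132
0b00110110 = 00110110
→ & → 00000100 = 4

4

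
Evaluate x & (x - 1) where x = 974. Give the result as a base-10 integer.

972

x = 1111001110 = 974
x - 1 = 1111001101
AND   = 1111001100 = 972
(x & (x - 1) clears the lowest set bit of x.)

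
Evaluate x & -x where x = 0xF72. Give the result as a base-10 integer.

2

x = 111101110010 = 3954
-x (two's complement) = …000010001110
AND   = 000000000010 = 2
(x & -x isolates the lowest set bit of x.)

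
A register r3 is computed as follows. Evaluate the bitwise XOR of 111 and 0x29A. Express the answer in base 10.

757

111 = 0001101111
0x29A = 1010011010
XOR → 1011110101 = 757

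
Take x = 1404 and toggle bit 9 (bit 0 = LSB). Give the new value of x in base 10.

1916

x = 0010101111100
bit 9 is currently 0; toggle it via x ^ (1 << 9) = x ^ 512
→ 0011101111100 = 1916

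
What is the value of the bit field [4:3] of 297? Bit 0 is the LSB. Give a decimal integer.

v = 0100101001
Shift right by 3: 0100101
Mask low 2 bits: 01 = 1

1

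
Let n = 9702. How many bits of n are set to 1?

8

9702 = 10010111100110
Count the 1s: 1 + 1 + 1 + 1 + 1 + 1 + 1 + 1 = 8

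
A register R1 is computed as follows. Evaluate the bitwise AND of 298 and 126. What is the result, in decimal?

298 = 100101010
126 = 001111110
AND → 000101010 = 42

42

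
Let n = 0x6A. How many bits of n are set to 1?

4

0x6A = 1101010
Count the 1s: 1 + 1 + 1 + 1 = 4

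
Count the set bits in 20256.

20256 = 100111100100000
Count the 1s: 1 + 1 + 1 + 1 + 1 + 1 = 6

6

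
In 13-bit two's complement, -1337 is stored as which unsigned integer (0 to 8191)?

1337 in 13 bits: 0010100111001
Invert: 1101011000110
Add 1:  1101011000111 = 6855
(Check: 2^13 - 1337 = 8192 - 1337 = 6855.)

6855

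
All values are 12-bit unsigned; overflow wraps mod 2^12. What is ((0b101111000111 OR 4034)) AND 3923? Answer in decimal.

3907

0b101111000111 = 101111000111
4034 = 111111000010
→ OR → 111111000111 = 4039
3923 = 111101010011
→ AND → 111101000011 = 3907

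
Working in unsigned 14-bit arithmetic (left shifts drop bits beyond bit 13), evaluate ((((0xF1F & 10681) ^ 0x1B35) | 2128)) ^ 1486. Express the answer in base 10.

0xF1F = 00111100011111
10681 = 10100110111001
→ & → 00100100011001 = 2329
0x1B35 = 01101100110101
→ ^ → 01001000101100 = 4652
2128 = 00100001010000
→ | → 01101001111100 = 6780
1486 = 00010111001110
→ ^ → 01111110110010 = 8114

8114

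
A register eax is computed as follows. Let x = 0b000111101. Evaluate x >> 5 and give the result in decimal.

1

x = 111101
shift right by 5 → 000001 = 1
(equivalently, floor(61 / 32))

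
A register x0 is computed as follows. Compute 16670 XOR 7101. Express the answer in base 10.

16670 = 100000100011110
7101 = 001101110111101
XOR → 101101010100011 = 23203

23203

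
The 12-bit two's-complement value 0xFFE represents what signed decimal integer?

pattern = 111111111110 (MSB is 1 ⇒ negative)
Invert: 000000000001, add 1 → 000000000010 = 2, so the value is -2.
(Equivalently: 4094 - 2^12 = 4094 - 4096 = -2.)

-2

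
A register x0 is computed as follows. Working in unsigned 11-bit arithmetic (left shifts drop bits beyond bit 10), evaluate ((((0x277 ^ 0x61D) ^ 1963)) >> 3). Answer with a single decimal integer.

0x277 = 01001110111
0x61D = 11000011101
→ ^ → 10001101010 = 1130
1963 = 11110101011
→ ^ → 01111000001 = 961
→ >> 3 → 00001111000 = 120

120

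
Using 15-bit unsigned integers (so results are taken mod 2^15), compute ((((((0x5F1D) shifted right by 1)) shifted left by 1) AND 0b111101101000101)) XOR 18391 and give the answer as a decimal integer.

0x5F1D = 101111100011101
→ shifted right by 1 → 010111110001110 = 12174
→ shifted left by 1 (mod 2^15) → 101111100011100 = 24348
0b111101101000101 = 111101101000101
→ AND → 101101100000100 = 23300
18391 = 100011111010111
→ XOR → 001110011010011 = 7379

7379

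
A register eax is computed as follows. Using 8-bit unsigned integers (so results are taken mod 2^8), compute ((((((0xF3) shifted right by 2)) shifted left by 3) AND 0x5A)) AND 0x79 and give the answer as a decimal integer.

0xF3 = 11110011
→ shifted right by 2 → 00111100 = 60
→ shifted left by 3 (mod 2^8) → 11100000 = 224
0x5A = 01011010
→ AND → 01000000 = 64
0x79 = 01111001
→ AND → 01000000 = 64

64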